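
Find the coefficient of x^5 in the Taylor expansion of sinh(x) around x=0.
Expand to order 5: sinh(x) = x^5/120 + x^3/6 + x + O(x^6).
The coefficient of x^5 is 1/120.

Final answer: 1/120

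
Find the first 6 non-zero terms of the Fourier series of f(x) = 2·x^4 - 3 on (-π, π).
(96 - 16·π^2)·cos(x) + (-6 + 4·π^2)·cos(2·x) + (32/27 - 16·π^2/9)·cos(3·x) + (-3/8 + π^2)·cos(4·x) + (96/625 - 16·π^2/25)·cos(5·x) - 3 + 2·π^4/5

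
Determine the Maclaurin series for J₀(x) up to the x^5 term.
x^4/64 - x^2/4 + 1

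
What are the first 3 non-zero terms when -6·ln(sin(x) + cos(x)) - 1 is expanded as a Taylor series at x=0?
6·x^2 - 6·x - 1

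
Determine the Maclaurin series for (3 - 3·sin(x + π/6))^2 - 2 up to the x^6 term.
17·x^6/80 + 21·√(3)·x^5/40 - 15·x^4/8 - 3·√(3)·x^3/2 + 9·x^2 - 9·√(3)·x/2 + 1/4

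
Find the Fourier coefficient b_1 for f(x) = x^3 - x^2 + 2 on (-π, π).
b_1 = (1/π) ∫_{-π}^{π} f(x)·sin(1x) dx.
Evaluate the integral (use parity and integration by parts as needed): b_1 = -12 + 2·π^2.

Final answer: -12 + 2·π^2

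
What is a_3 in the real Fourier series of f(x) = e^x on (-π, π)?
a_3 = (1/π) ∫_{-π}^{π} f(x)·cos(3x) dx.
Evaluate the integral (use parity and integration by parts as needed): a_3 = (1 - e^(2·π))·e^(-π)/(10·π).

Final answer: (1 - e^(2·π))·e^(-π)/(10·π)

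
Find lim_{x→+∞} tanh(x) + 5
Evaluate the dominant behaviour as x → +∞; each term tends to a finite value or vanishes.
Limit = 6.

Final answer: 6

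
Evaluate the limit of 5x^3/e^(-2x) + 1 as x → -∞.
The quotient is an ∞/∞ indeterminate form as x → -∞.
Compare growth rates of the dominant terms (exponentials ≫ polynomials ≫ logarithms), or apply L'Hôpital's rule; the quotient → 0.
Adding the constant: 0 + 1 = 1. Limit = 1.

Final answer: 1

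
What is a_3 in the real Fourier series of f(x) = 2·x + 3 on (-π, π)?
a_3 = (1/π) ∫_{-π}^{π} f(x)·cos(3x) dx.
Evaluate the integral (use parity and integration by parts as needed): a_3 = 0.

Final answer: 0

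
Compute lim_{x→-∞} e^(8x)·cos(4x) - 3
Evaluate the dominant behaviour as x → -∞; each term tends to a finite value or vanishes.
Limit = -3.

Final answer: -3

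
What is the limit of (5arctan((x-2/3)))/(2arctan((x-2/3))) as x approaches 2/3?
Both numerator and denominator → 0 as x → 2/3; this is a 0/0 indeterminate form.
Expand each to leading order near x = 2/3: numerator ~ 5·(x - 2/3), denominator ~ 2·(x - 2/3).
The limit of the ratio is 5/2.

Final answer: 5/2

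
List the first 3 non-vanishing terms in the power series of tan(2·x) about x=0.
64·x^5/15 + 8·x^3/3 + 2·x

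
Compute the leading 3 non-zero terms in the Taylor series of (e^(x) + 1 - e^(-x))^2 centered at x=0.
4·x^2 + 4·x + 1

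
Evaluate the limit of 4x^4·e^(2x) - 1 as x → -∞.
The product is a 0·∞ indeterminate form at x → -∞.
Rewrite the product as 4x^4 / e^(-2x) (an ∞/∞ form) and apply L'Hôpital, or use the standard hierarchy e^(2|x|) ≫ |x^4| as x → -∞.
The indeterminate product → 0, so the limit = -1.

Final answer: -1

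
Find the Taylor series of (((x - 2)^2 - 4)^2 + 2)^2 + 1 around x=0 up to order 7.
-16·x^7 + 96·x^6 - 256·x^5 + 260·x^4 - 32·x^3 + 64·x^2 + 5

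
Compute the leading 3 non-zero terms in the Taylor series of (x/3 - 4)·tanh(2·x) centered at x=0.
32·x^3/3 + 2·x^2/3 - 8·x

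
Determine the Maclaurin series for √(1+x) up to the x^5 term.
7·x^5/256 - 5·x^4/128 + x^3/16 - x^2/8 + x/2 + 1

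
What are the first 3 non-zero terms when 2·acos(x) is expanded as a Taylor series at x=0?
-x^3/3 - 2·x + π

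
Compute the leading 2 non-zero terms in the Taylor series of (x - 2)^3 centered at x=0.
12·x - 8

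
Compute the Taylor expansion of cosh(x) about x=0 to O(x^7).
x^6/720 + x^4/24 + x^2/2 + 1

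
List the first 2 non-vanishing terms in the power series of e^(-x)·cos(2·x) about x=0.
1 - x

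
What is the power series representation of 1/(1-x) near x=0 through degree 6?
x^6 + x^5 + x^4 + x^3 + x^2 + x + 1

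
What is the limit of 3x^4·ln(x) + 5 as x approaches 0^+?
The product is a 0·∞ indeterminate form at x → 0⁺.
Rewrite the product as 3·ln(x) / x^(-4) and apply L'Hôpital, or use the standard hierarchy x^(-4) ≫ |ln x| as x → 0⁺.
The indeterminate product → 0, so the limit = 5.

Final answer: 5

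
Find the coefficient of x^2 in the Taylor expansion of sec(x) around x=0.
Expand to order 2: sec(x) = x^2/2 + 1 + O(x^3).
The coefficient of x^2 is 1/2.

Final answer: 1/2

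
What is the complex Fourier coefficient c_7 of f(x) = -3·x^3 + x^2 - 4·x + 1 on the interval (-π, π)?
Compute the real Fourier coefficients first: a_7 = -4/49, b_7 = -6·π^2/7 - 356/343.
Then c_7 = (a_7 − i·b_7)/2 = -2/49 + 178·i/343 + 3·i·π^2/7.

Final answer: -2/49 + 178·i/343 + 3·i·π^2/7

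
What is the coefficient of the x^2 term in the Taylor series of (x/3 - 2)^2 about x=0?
Expand to order 2: (x/3 - 2)^2 = x^2/9 - 4·x/3 + 4 + O(x^3).
The coefficient of x^2 is 1/9.

Final answer: 1/9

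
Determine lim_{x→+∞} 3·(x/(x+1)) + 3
Evaluate the dominant behaviour as x → +∞; each term tends to a finite value or vanishes.
Limit = 6.

Final answer: 6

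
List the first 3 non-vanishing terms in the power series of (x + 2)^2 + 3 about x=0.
x^2 + 4·x + 7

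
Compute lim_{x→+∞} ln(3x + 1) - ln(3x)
This is an ∞ − ∞ indeterminate form.
Combine the logarithms: ln(3x+1) − ln(3x) = ln((3x+1)/(3x)) = ln(1 + 1/(3x)) → ln(1) = 0.
Limit = 0.

Final answer: 0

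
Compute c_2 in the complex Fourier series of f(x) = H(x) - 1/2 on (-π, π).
Compute the real Fourier coefficients first: a_2 = 0, b_2 = 0.
Then c_2 = (a_2 − i·b_2)/2 = 0.

Final answer: 0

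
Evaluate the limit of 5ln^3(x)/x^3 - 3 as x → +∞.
The quotient is an ∞/∞ indeterminate form as x → +∞.
The polynomial denominator x^3 dominates the logarithmic numerator (any positive power of x ≫ ln^3(x) as x → ∞), so the quotient → 0.
Adding the constant: 0 - 3 = -3. Limit = -3.

Final answer: -3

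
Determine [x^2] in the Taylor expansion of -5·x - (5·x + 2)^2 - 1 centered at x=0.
Expand to order 2: -5·x - (5·x + 2)^2 - 1 = -25·x^2 - 25·x - 5 + O(x^3).
The coefficient of x^2 is -25.

Final answer: -25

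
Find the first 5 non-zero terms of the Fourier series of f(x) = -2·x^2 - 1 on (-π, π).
8·cos(x) - 2·cos(2·x) + 8·cos(3·x)/9 - cos(4·x)/2 - 2·π^2/3 - 1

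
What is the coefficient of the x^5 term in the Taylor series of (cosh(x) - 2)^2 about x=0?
Expand to order 5: (cosh(x) - 2)^2 = x^4/6 - x^2 + 1 + O(x^6).
The coefficient of x^5 is 0.

Final answer: 0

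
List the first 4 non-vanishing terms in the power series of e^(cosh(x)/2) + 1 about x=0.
49·x^6·e^(1/2)/5760 + 5·x^4·e^(1/2)/96 + x^2·e^(1/2)/4 + 1 + e^(1/2)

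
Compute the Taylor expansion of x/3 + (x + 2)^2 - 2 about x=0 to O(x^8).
x^2 + 13·x/3 + 2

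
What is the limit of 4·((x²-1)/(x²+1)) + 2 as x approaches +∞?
Evaluate the dominant behaviour as x → +∞; each term tends to a finite value or vanishes.
Limit = 6.

Final answer: 6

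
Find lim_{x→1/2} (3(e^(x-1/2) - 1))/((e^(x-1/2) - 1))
Both numerator and denominator → 0 as x → 1/2; this is a 0/0 indeterminate form.
Expand each to leading order near x = 1/2: numerator ~ 3·(x - 1/2), denominator ~ (x - 1/2).
The limit of the ratio is 3.

Final answer: 3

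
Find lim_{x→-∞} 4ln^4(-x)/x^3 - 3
The quotient is an ∞/∞ indeterminate form as x → -∞.
Compare growth rates of the dominant terms (exponentials ≫ polynomials ≫ logarithms), or apply L'Hôpital's rule; the quotient → 0.
Adding the constant: 0 - 3 = -3. Limit = -3.

Final answer: -3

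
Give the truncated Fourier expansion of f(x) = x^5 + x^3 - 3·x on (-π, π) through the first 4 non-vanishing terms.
(-38·π^2 + 2·π^4 + 222)·sin(x) + (-π^4 - 3 + 4·π^2)·sin(2·x) + (-22·π^2/27 - 118/81 + 2·π^4/3)·sin(3·x) + (-π^4/2 + π^2/8 + 93/64)·sin(4·x)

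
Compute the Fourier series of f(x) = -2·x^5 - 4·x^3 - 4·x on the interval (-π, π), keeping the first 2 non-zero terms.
(-440 - 4·π^4 + 72·π^2)·sin(x) + (-6·π^2 + 13 + 2·π^4)·sin(2·x)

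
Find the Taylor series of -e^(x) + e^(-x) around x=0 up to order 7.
-x^7/2520 - x^5/60 - x^3/3 - 2·x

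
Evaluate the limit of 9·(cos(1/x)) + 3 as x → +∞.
Evaluate the dominant behaviour as x → +∞; each term tends to a finite value or vanishes.
Limit = 12.

Final answer: 12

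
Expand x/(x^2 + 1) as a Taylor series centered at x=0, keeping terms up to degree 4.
-x^3 + x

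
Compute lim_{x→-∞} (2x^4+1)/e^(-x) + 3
The quotient is an ∞/∞ indeterminate form as x → -∞.
Compare growth rates of the dominant terms (exponentials ≫ polynomials ≫ logarithms), or apply L'Hôpital's rule; the quotient → 0.
Adding the constant: 0 + 3 = 3. Limit = 3.

Final answer: 3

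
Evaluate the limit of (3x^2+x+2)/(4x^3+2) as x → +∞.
This is an ∞/∞ indeterminate form as x → +∞.
Divide numerator and denominator by x^3 and let the lower-order terms vanish; the numerator's degree 2 is below the denominator's degree 3, so the quotient → 0.
Limit = 0.

Final answer: 0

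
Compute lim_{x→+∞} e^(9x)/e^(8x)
This is an ∞/∞ indeterminate form as x → +∞.
Rewrite e^(9x)/e^(8x) = e^((9−8)x) = e^(x); the exponent coefficient is 1 > 0 so e^(x) → ∞.
Limit = ∞.

Final answer: ∞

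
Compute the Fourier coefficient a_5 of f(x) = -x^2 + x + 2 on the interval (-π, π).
a_5 = (1/π) ∫_{-π}^{π} f(x)·cos(5x) dx.
Evaluate the integral (use parity and integration by parts as needed): a_5 = 4/25.

Final answer: 4/25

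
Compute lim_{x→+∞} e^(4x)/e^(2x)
This is an ∞/∞ indeterminate form as x → +∞.
Rewrite e^(4x)/e^(2x) = e^((4−2)x) = e^(2x); the exponent coefficient is 2 > 0 so e^(2x) → ∞.
Limit = ∞.

Final answer: ∞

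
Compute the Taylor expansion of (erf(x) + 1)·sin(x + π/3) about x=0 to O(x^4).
x^3·(-5·√(3)/(6·√(π)) - 1/12) + x^2·(-√(3)/4 + 1/√(π)) + x·(1/2 + √(3)/√(π)) + √(3)/2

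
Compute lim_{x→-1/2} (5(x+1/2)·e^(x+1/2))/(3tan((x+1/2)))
Both numerator and denominator → 0 as x → -1/2; this is a 0/0 indeterminate form.
Expand each to leading order near x = -1/2: numerator ~ 5·(x + 1/2), denominator ~ 3·(x + 1/2).
The limit of the ratio is 5/3.

Final answer: 5/3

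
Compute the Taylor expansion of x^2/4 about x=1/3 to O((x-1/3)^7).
1/36 + (x - 1/3)/6 + (x - 1/3)^2/4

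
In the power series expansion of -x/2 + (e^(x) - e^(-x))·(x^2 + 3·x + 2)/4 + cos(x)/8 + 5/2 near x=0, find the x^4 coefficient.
Expand to order 4: -x/2 + (e^(x) - e^(-x))·(x^2 + 3·x + 2)/4 + cos(x)/8 + 5/2 = 49·x^4/192 + 2·x^3/3 + 23·x^2/16 + x/2 + 21/8 + O(x^5).
The coefficient of x^4 is 49/192.

Final answer: 49/192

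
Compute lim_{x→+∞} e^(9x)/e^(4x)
This is an ∞/∞ indeterminate form as x → +∞.
Rewrite e^(9x)/e^(4x) = e^((9−4)x) = e^(5x); the exponent coefficient is 5 > 0 so e^(5x) → ∞.
Limit = ∞.

Final answer: ∞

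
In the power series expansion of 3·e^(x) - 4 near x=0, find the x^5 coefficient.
Expand to order 5: 3·e^(x) - 4 = x^5/40 + x^4/8 + x^3/2 + 3·x^2/2 + 3·x - 1 + O(x^6).
The coefficient of x^5 is 1/40.

Final answer: 1/40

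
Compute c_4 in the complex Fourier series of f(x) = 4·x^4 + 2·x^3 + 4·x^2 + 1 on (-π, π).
Compute the real Fourier coefficients first: a_4 = 1/4 + 2·π^2, b_4 = 3/8 - π^2.
Then c_4 = (a_4 − i·b_4)/2 = 1/8 + π^2 - 3·i/16 + i·π^2/2.

Final answer: 1/8 + π^2 - 3·i/16 + i·π^2/2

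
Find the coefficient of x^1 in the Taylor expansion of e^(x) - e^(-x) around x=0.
Expand to order 1: e^(x) - e^(-x) = 2·x + O(x^2).
The coefficient of x^1 is 2.

Final answer: 2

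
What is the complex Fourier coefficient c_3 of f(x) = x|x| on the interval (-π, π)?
Compute the real Fourier coefficients first: a_3 = 0, b_3 = (-8 + 18·π^2)/(27·π).
Then c_3 = (a_3 − i·b_3)/2 = -i·π/3 + 4·i/(27·π).

Final answer: -i·π/3 + 4·i/(27·π)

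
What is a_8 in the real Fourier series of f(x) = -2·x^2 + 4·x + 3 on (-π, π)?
a_8 = (1/π) ∫_{-π}^{π} f(x)·cos(8x) dx.
Evaluate the integral (use parity and integration by parts as needed): a_8 = -1/8.

Final answer: -1/8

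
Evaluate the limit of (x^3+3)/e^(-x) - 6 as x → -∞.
The quotient is an ∞/∞ indeterminate form as x → -∞.
Compare growth rates of the dominant terms (exponentials ≫ polynomials ≫ logarithms), or apply L'Hôpital's rule; the quotient → 0.
Adding the constant: 0 - 6 = -6. Limit = -6.

Final answer: -6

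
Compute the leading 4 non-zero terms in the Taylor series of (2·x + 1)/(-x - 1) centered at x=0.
-x^3 + x^2 - x - 1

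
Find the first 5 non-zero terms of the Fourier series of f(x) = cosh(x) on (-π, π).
-cos(x)·sinh(π)/π + 2·cos(2·x)·sinh(π)/(5·π) - cos(3·x)·sinh(π)/(5·π) + 2·cos(4·x)·sinh(π)/(17·π) + sinh(π)/π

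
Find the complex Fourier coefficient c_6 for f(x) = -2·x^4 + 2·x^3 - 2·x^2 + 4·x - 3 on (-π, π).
Compute the real Fourier coefficients first: a_6 = -4·π^2/9 - 4/27, b_6 = -2·π^2/3 - 11/9.
Then c_6 = (a_6 − i·b_6)/2 = -2·π^2/9 - 2/27 + 11·i/18 + i·π^2/3.

Final answer: -2·π^2/9 - 2/27 + 11·i/18 + i·π^2/3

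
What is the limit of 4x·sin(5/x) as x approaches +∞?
As x → +∞: let u = 5/x → 0⁺; then 4·x·sin(5/x) = 4·5·sin(u)/u → 4·5·1 = 20.
Limit = 20.

Final answer: 20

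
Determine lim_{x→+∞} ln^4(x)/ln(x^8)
This is an ∞/∞ indeterminate form as x → +∞.
Write ln(x^8) = 8·ln(x), reducing the quotient to ln^3(x)/8 → ∞.
Limit = ∞.

Final answer: ∞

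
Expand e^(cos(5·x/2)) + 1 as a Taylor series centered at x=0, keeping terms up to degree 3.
-25·e·x^2/8 + 1 + e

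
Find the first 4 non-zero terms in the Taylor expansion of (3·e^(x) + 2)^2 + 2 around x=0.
14·x^3 + 24·x^2 + 30·x + 27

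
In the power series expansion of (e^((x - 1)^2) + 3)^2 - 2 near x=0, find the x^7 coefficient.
Expand to order 7: (e^((x - 1)^2) + 3)^2 - 2 = x^7·(e + 3)^2·(-222·e^(2)/(5·(e + 3)^2) - 814·e/(315·(e + 3))) + x^6·(e + 3)^2·(173·e/(45·(e + 3)) + 1823·e^(2)/(45·(e + 3)^2)) + x^5·(e + 3)^2·(-98·e^(2)/(3·(e + 3)^2) - 26·e/(5·(e + 3))) + x^4·(e + 3)^2·(19·e/(3·(e + 3)) + 67·e^(2)/(3·(e + 3)^2)) + x^3·(e + 3)^2·(-20·e/(3·(e + 3)) - 12·e^(2)/(e + 3)^2) + x^2·(e + 3)^2·(4·e^(2)/(e + 3)^2 + 6·e/(e + 3)) - 4·e·x·(e + 3) - 2 + (e + 3)^2 + O(x^8).
The coefficient of x^7 is (e + 3)^2·(-222·e^(2)/(5·(e + 3)^2) - 814·e/(315·(e + 3))).

Final answer: (e + 3)^2·(-222·e^(2)/(5·(e + 3)^2) - 814·e/(315·(e + 3)))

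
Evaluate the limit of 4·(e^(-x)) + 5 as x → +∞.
Evaluate the dominant behaviour as x → +∞; each term tends to a finite value or vanishes.
Limit = 5.

Final answer: 5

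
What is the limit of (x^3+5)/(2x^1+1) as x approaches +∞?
This is an ∞/∞ indeterminate form as x → +∞.
Divide numerator and denominator by x^3 and let the lower-order terms vanish; the numerator's degree 3 exceeds the denominator's degree 1, so the quotient diverges.
Limit = ∞.

Final answer: ∞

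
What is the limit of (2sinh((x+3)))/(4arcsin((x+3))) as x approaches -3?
Both numerator and denominator → 0 as x → -3; this is a 0/0 indeterminate form.
Expand each to leading order near x = -3: numerator ~ 2·(x + 3), denominator ~ 4·(x + 3).
The limit of the ratio is 1/2.

Final answer: 1/2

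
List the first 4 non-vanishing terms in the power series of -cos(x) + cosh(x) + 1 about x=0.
x^10/1814400 + x^6/360 + x^2 + 1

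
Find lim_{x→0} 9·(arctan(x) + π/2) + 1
Direct substitution at x = 0 gives 1 + 9·π/2.

Final answer: 1 + 9·π/2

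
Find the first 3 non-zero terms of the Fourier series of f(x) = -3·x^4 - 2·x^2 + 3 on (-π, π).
(-136 + 24·π^2)·cos(x) + (7 - 6·π^2)·cos(2·x) - 3·π^4/5 - 2·π^2/3 + 3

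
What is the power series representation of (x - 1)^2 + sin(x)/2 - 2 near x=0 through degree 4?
-x^3/12 + x^2 - 3·x/2 - 1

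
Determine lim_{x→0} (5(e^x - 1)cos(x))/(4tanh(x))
Both numerator and denominator → 0 as x → 0; this is a 0/0 indeterminate form.
Expand each to leading order near x = 0: numerator ~ 5·x, denominator ~ 4·x.
The limit of the ratio is 5/4.

Final answer: 5/4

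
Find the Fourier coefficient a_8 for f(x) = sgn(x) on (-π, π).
a_8 = (1/π) ∫_{-π}^{π} f(x)·cos(8x) dx.
Evaluate the integral (use parity and integration by parts as needed): a_8 = 0.

Final answer: 0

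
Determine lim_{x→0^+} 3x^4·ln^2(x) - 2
The product is a 0·∞ indeterminate form at x → 0⁺.
Rewrite the product as 3·ln^2(x) / x^(-4) and apply L'Hôpital, or use the standard hierarchy x^(-4) ≫ |ln x|^2 as x → 0⁺.
The indeterminate product → 0, so the limit = -2.

Final answer: -2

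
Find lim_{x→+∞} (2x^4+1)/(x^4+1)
This is an ∞/∞ indeterminate form as x → +∞.
Divide numerator and denominator by x^4 and let the lower-order terms vanish; the leading terms give 2/1 = 2.
Limit = 2.

Final answer: 2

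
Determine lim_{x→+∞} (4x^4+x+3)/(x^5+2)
This is an ∞/∞ indeterminate form as x → +∞.
Divide numerator and denominator by x^5 and let the lower-order terms vanish; the numerator's degree 4 is below the denominator's degree 5, so the quotient → 0.
Limit = 0.

Final answer: 0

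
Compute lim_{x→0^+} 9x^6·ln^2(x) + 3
The product is a 0·∞ indeterminate form at x → 0⁺.
Rewrite the product as 9·ln^2(x) / x^(-6) and apply L'Hôpital, or use the standard hierarchy x^(-6) ≫ |ln x|^2 as x → 0⁺.
The indeterminate product → 0, so the limit = 3.

Final answer: 3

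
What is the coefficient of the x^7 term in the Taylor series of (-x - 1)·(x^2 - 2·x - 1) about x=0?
Expand to order 7: (-x - 1)·(x^2 - 2·x - 1) = -x^3 + x^2 + 3·x + 1 + O(x^8).
The coefficient of x^7 is 0.

Final answer: 0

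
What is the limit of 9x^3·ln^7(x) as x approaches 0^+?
This is a 0·∞ indeterminate form at x → 0⁺.
Rewrite the product as 9·ln^7(x) / x^(-3) and apply L'Hôpital, or use the standard hierarchy x^(-3) ≫ |ln x|^7 as x → 0⁺.
The indeterminate product → 0, so the limit = 0.

Final answer: 0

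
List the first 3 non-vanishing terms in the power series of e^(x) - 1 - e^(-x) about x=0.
x^3/3 + 2·x - 1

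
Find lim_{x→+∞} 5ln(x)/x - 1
The quotient is an ∞/∞ indeterminate form as x → +∞.
The polynomial denominator x dominates the logarithmic numerator (any positive power of x ≫ ln(x) as x → ∞), so the quotient → 0.
Adding the constant: 0 - 1 = -1. Limit = -1.

Final answer: -1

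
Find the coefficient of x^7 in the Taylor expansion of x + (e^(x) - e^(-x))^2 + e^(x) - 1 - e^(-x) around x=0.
Expand to order 7: x + (e^(x) - e^(-x))^2 + e^(x) - 1 - e^(-x) = x^7/2520 + 8·x^6/45 + x^5/60 + 4·x^4/3 + x^3/3 + 4·x^2 + 3·x - 1 + O(x^8).
The coefficient of x^7 is 1/2520.

Final answer: 1/2520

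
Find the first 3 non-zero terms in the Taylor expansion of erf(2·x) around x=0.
32·x^5/(5·√(π)) - 16·x^3/(3·√(π)) + 4·x/√(π)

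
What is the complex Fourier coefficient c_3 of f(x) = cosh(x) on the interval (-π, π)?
Compute the real Fourier coefficients first: a_3 = -sinh(π)/(5·π), b_3 = 0.
Then c_3 = (a_3 − i·b_3)/2 = -sinh(π)/(10·π).

Final answer: -sinh(π)/(10·π)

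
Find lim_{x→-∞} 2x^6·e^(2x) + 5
The product is a 0·∞ indeterminate form at x → -∞.
Rewrite the product as 2x^6 / e^(-2x) (an ∞/∞ form) and apply L'Hôpital, or use the standard hierarchy e^(2|x|) ≫ |x^6| as x → -∞.
The indeterminate product → 0, so the limit = 5.

Final answer: 5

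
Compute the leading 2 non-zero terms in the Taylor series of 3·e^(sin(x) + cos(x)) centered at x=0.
3·e·x + 3·e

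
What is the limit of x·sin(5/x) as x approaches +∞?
As x → +∞: let u = 5/x → 0⁺; then x·sin(5/x) = 5·sin(u)/u → 5·1 = 5.
Limit = 5.

Final answer: 5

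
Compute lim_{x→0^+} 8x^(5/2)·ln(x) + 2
The product is a 0·∞ indeterminate form at x → 0⁺.
Rewrite the product as 8·ln(x) / x^(-5/2) and apply L'Hôpital, or use the standard hierarchy x^(-5/2) ≫ |ln x| as x → 0⁺.
The indeterminate product → 0, so the limit = 2.

Final answer: 2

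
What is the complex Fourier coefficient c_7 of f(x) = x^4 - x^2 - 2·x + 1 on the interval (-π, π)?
Compute the real Fourier coefficients first: a_7 = 244/2401 - 8·π^2/49, b_7 = -4/7.
Then c_7 = (a_7 − i·b_7)/2 = -4·π^2/49 + 122/2401 + 2·i/7.

Final answer: -4·π^2/49 + 122/2401 + 2·i/7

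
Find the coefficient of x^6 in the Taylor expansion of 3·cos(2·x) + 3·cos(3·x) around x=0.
Expand to order 6: 3·cos(2·x) + 3·cos(3·x) = -793·x^6/240 + 97·x^4/8 - 39·x^2/2 + 6 + O(x^7).
The coefficient of x^6 is -793/240.

Final answer: -793/240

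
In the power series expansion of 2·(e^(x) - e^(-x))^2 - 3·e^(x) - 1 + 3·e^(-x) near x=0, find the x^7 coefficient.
Expand to order 7: 2·(e^(x) - e^(-x))^2 - 3·e^(x) - 1 + 3·e^(-x) = -x^7/840 + 16·x^6/45 - x^5/20 + 8·x^4/3 - x^3 + 8·x^2 - 6·x - 1 + O(x^8).
The coefficient of x^7 is -1/840.

Final answer: -1/840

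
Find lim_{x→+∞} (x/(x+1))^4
As x → +∞: x/(x+1) = 1/(1 + 1/x) → 1, and the 4th power of a limit-1 base also → 1.
Limit = 1.

Final answer: 1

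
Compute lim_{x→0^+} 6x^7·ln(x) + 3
The product is a 0·∞ indeterminate form at x → 0⁺.
Rewrite the product as 6·ln(x) / x^(-7) and apply L'Hôpital, or use the standard hierarchy x^(-7) ≫ |ln x| as x → 0⁺.
The indeterminate product → 0, so the limit = 3.

Final answer: 3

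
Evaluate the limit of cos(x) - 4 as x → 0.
Direct substitution at x = 0 gives -3.

Final answer: -3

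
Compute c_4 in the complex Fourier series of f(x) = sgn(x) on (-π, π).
Compute the real Fourier coefficients first: a_4 = 0, b_4 = 0.
Then c_4 = (a_4 − i·b_4)/2 = 0.

Final answer: 0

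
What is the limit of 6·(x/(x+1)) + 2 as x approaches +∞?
Evaluate the dominant behaviour as x → +∞; each term tends to a finite value or vanishes.
Limit = 8.

Final answer: 8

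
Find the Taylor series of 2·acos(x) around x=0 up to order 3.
-x^3/3 - 2·x + π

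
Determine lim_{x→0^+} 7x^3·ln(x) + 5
The product is a 0·∞ indeterminate form at x → 0⁺.
Rewrite the product as 7·ln(x) / x^(-3) and apply L'Hôpital, or use the standard hierarchy x^(-3) ≫ |ln x| as x → 0⁺.
The indeterminate product → 0, so the limit = 5.

Final answer: 5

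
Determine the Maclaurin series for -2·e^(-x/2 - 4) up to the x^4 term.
-x^4·e^(-4)/192 + x^3·e^(-4)/24 - x^2·e^(-4)/4 + x·e^(-4) - 2·e^(-4)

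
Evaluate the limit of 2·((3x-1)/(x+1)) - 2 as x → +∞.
Evaluate the dominant behaviour as x → +∞; each term tends to a finite value or vanishes.
Limit = 4.

Final answer: 4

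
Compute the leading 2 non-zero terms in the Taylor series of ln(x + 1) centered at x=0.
-x^2/2 + x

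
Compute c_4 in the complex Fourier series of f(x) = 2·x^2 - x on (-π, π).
Compute the real Fourier coefficients first: a_4 = 1/2, b_4 = 1/2.
Then c_4 = (a_4 − i·b_4)/2 = 1/4 - i/4.

Final answer: 1/4 - i/4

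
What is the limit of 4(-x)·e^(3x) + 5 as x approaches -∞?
The product is a 0·∞ indeterminate form at x → -∞.
Rewrite the product as 4(-x) / e^(-3x) (an ∞/∞ form) and apply L'Hôpital, or use the standard hierarchy e^(3|x|) ≫ |(-x)| as x → -∞.
The indeterminate product → 0, so the limit = 5.

Final answer: 5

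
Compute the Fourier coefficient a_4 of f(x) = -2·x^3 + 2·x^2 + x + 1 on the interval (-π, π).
a_4 = (1/π) ∫_{-π}^{π} f(x)·cos(4x) dx.
Evaluate the integral (use parity and integration by parts as needed): a_4 = 1/2.

Final answer: 1/2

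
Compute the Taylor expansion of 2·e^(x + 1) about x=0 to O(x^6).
e·x^5/60 + e·x^4/12 + e·x^3/3 + e·x^2 + 2·e·x + 2·e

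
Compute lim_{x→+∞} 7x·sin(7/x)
As x → +∞: let u = 7/x → 0⁺; then 7·x·sin(7/x) = 7·7·sin(u)/u → 7·7·1 = 49.
Limit = 49.

Final answer: 49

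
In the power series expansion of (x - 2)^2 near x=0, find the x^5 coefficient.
Expand to order 5: (x - 2)^2 = x^2 - 4·x + 4 + O(x^6).
The coefficient of x^5 is 0.

Final answer: 0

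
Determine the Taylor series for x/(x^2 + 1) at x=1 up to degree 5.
1/2 - (x - 1)^2/4 + (x - 1)^3/4 - (x - 1)^4/8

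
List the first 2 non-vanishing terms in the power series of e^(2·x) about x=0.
2·x + 1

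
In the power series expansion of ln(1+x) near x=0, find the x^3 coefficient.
Expand to order 3: ln(1+x) = x^3/3 - x^2/2 + x + O(x^4).
The coefficient of x^3 is 1/3.

Final answer: 1/3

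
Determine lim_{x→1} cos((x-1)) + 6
Direct substitution at x = 1 gives 7.

Final answer: 7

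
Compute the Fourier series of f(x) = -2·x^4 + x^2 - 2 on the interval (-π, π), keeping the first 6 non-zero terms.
(-100 + 16·π^2)·cos(x) + (7 - 4·π^2)·cos(2·x) + (-44/27 + 16·π^2/9)·cos(3·x) + (5/8 - π^2)·cos(4·x) + (-196/625 + 16·π^2/25)·cos(5·x) - 2·π^4/5 - 2 + π^2/3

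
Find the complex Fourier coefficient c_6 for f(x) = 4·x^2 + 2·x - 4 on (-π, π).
Compute the real Fourier coefficients first: a_6 = 4/9, b_6 = -2/3.
Then c_6 = (a_6 − i·b_6)/2 = 2/9 + i/3.

Final answer: 2/9 + i/3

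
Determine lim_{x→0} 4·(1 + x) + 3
Direct substitution at x = 0 gives 7.

Final answer: 7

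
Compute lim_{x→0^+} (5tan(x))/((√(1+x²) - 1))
Both numerator and denominator → 0 as x → 0^+; this is a 0/0 indeterminate form.
Expand each to leading order near x = 0: numerator ~ 5·x, denominator ~ x^2/2.
The limit of the ratio is ∞.

Final answer: ∞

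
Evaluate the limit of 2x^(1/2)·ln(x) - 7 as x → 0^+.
The product is a 0·∞ indeterminate form at x → 0⁺.
Rewrite the product as 2·ln(x) / x^(-1/2) and apply L'Hôpital, or use the standard hierarchy x^(-1/2) ≫ |ln x| as x → 0⁺.
The indeterminate product → 0, so the limit = -7.

Final answer: -7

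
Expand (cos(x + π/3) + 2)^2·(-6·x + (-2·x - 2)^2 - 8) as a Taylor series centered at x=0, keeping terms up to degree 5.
x^5·(-1/6 + 3·√(3)) + x^4·(-5/3 + 4·√(3)/3) + x^3·(-38·√(3)/3 - 1) + x^2·(27 - 5·√(3)) + x·(25/2 + 10·√(3)) - 25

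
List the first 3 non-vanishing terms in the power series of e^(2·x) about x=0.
2·x^2 + 2·x + 1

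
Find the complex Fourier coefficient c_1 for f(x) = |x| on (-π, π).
Compute the real Fourier coefficients first: a_1 = -4/π, b_1 = 0.
Then c_1 = (a_1 − i·b_1)/2 = -2/π.

Final answer: -2/π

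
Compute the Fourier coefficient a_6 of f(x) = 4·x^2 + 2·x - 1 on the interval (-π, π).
a_6 = (1/π) ∫_{-π}^{π} f(x)·cos(6x) dx.
Evaluate the integral (use parity and integration by parts as needed): a_6 = 4/9.

Final answer: 4/9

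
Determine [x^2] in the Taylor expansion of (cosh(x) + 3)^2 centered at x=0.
Expand to order 2: (cosh(x) + 3)^2 = 4·x^2 + 16 + O(x^3).
The coefficient of x^2 is 4.

Final answer: 4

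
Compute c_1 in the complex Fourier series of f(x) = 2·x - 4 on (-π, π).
Compute the real Fourier coefficients first: a_1 = 0, b_1 = 4.
Then c_1 = (a_1 − i·b_1)/2 = -2·i.

Final answer: -2·i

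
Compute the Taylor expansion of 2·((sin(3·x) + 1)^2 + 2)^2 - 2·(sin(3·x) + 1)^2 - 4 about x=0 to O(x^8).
264141·x^7/140 - 1944·x^6/5 - 1863·x^5/2 - 324·x^4 + 126·x^3 + 162·x^2 + 60·x + 12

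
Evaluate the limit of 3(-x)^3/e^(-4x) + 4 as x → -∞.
The quotient is an ∞/∞ indeterminate form as x → -∞.
Compare growth rates of the dominant terms (exponentials ≫ polynomials ≫ logarithms), or apply L'Hôpital's rule; the quotient → 0.
Adding the constant: 0 + 4 = 4. Limit = 4.

Final answer: 4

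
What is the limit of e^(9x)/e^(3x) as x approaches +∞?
This is an ∞/∞ indeterminate form as x → +∞.
Rewrite e^(9x)/e^(3x) = e^((9−3)x) = e^(6x); the exponent coefficient is 6 > 0 so e^(6x) → ∞.
Limit = ∞.

Final answer: ∞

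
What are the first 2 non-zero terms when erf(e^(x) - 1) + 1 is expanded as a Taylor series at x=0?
2·x/√(π) + 1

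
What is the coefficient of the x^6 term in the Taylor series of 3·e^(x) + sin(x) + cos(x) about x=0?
Expand to order 6: 3·e^(x) + sin(x) + cos(x) = x^6/360 + x^5/30 + x^4/6 + x^3/3 + x^2 + 4·x + 4 + O(x^7).
The coefficient of x^6 is 1/360.

Final answer: 1/360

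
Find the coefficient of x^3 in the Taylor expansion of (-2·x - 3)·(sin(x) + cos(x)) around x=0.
Expand to order 3: (-2·x - 3)·(sin(x) + cos(x)) = 3·x^3/2 - x^2/2 - 5·x - 3 + O(x^4).
The coefficient of x^3 is 3/2.

Final answer: 3/2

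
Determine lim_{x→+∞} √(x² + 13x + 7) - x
This is an ∞ − ∞ indeterminate form.
Multiply and divide by the conjugate √(x²+13x + 7) + x; the x² terms cancel, leaving (13x + 7)/(√(x²+13x + 7)+x) → 13/2.
Limit = 13/2.

Final answer: 13/2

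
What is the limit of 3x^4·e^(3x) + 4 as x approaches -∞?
The product is a 0·∞ indeterminate form at x → -∞.
Rewrite the product as 3x^4 / e^(-3x) (an ∞/∞ form) and apply L'Hôpital, or use the standard hierarchy e^(3|x|) ≫ |x^4| as x → -∞.
The indeterminate product → 0, so the limit = 4.

Final answer: 4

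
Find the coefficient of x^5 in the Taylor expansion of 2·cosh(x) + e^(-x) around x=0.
Expand to order 5: 2·cosh(x) + e^(-x) = -x^5/120 + x^4/8 - x^3/6 + 3·x^2/2 - x + 3 + O(x^6).
The coefficient of x^5 is -1/120.

Final answer: -1/120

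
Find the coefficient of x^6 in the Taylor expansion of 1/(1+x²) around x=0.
Expand to order 6: 1/(1+x²) = -x^6 + x^4 - x^2 + 1 + O(x^7).
The coefficient of x^6 is -1.

Final answer: -1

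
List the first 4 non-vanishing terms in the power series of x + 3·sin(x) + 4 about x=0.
x^5/40 - x^3/2 + 4·x + 4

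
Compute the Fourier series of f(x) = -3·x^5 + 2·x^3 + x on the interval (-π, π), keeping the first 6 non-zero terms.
(-742 - 6·π^4 + 124·π^2)·sin(x) + (-17·π^2 + 49/2 + 3·π^4)·sin(2·x) + (-2·π^4 - 86/27 + 52·π^2/9)·sin(3·x) + (-23·π^2/8 + 37/64 + 3·π^4/2)·sin(4·x) + (-6·π^4/5 - 14/625 + 44·π^2/25)·sin(5·x) + (-11·π^2/9 - 7/54 + π^4)·sin(6·x)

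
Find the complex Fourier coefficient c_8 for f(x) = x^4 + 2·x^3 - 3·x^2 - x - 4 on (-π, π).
Compute the real Fourier coefficients first: a_8 = -51/256 + π^2/8, b_8 = 19/64 - π^2/2.
Then c_8 = (a_8 − i·b_8)/2 = -51/512 + π^2/16 - 19·i/128 + i·π^2/4.

Final answer: -51/512 + π^2/16 - 19·i/128 + i·π^2/4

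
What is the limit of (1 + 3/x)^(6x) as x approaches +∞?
As x → +∞: write (1 + 3/x)^(6x) = ((1 + 3/x)^x)^6 → (e^3)^6 = e^18.
Limit = e^(18).

Final answer: e^(18)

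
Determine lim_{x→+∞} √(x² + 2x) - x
This is an ∞ − ∞ indeterminate form.
Multiply and divide by the conjugate √(x²+2x) + x; the x² terms cancel, leaving (2x)/(√(x²+2x)+x) → 2/2 = 1.
Limit = 1.

Final answer: 1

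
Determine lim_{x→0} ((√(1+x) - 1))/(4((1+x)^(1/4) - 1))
Both numerator and denominator → 0 as x → 0; this is a 0/0 indeterminate form.
Expand each to leading order near x = 0: numerator ~ x/2, denominator ~ x.
The limit of the ratio is 1/2.

Final answer: 1/2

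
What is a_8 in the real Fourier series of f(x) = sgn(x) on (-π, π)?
a_8 = (1/π) ∫_{-π}^{π} f(x)·cos(8x) dx.
Evaluate the integral (use parity and integration by parts as needed): a_8 = 0.

Final answer: 0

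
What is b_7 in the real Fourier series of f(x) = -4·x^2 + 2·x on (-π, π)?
b_7 = (1/π) ∫_{-π}^{π} f(x)·sin(7x) dx.
Evaluate the integral (use parity and integration by parts as needed): b_7 = 4/7.

Final answer: 4/7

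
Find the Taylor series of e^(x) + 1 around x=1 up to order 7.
1 + e + e·(x - 1) + e·(x - 1)^2/2 + e·(x - 1)^3/6 + e·(x - 1)^4/24 + e·(x - 1)^5/120 + e·(x - 1)^6/720 + e·(x - 1)^7/5040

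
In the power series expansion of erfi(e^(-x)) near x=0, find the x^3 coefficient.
Expand to order 3: erfi(e^(-x)) = -13·e·x^3/(3·√(π)) + 3·e·x^2/√(π) - 2·e·x/√(π) + erfi(1) + O(x^4).
The coefficient of x^3 is -13·e/(3·√(π)).

Final answer: -13·e/(3·√(π))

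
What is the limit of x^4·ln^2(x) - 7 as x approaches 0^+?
The product is a 0·∞ indeterminate form at x → 0⁺.
Rewrite the product as ln^2(x) / x^(-4) and apply L'Hôpital, or use the standard hierarchy x^(-4) ≫ |ln x|^2 as x → 0⁺.
The indeterminate product → 0, so the limit = -7.

Final answer: -7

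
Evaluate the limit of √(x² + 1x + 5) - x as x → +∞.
This is an ∞ − ∞ indeterminate form.
Multiply and divide by the conjugate √(x²+1x + 5) + x; the x² terms cancel, leaving (1x + 5)/(√(x²+1x + 5)+x) → 1/2.
Limit = 1/2.

Final answer: 1/2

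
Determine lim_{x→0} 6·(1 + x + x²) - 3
Direct substitution at x = 0 gives 3.

Final answer: 3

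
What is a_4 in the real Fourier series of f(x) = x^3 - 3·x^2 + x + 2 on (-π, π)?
a_4 = (1/π) ∫_{-π}^{π} f(x)·cos(4x) dx.
Evaluate the integral (use parity and integration by parts as needed): a_4 = -3/4.

Final answer: -3/4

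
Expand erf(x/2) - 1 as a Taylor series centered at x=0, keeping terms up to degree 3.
-x^3/(12·√(π)) + x/√(π) - 1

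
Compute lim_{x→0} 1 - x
Direct substitution at x = 0 gives 1.

Final answer: 1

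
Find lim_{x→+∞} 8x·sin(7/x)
As x → +∞: let u = 7/x → 0⁺; then 8·x·sin(7/x) = 8·7·sin(u)/u → 8·7·1 = 56.
Limit = 56.

Final answer: 56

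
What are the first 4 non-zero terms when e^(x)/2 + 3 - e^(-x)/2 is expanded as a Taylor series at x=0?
x^5/120 + x^3/6 + x + 3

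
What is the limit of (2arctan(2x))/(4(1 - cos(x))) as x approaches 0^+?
Both numerator and denominator → 0 as x → 0^+; this is a 0/0 indeterminate form.
Expand each to leading order near x = 0: numerator ~ 4·x, denominator ~ 2·x^2.
The limit of the ratio is ∞.

Final answer: ∞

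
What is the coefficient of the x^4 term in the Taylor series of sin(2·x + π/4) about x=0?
Expand to order 4: sin(2·x + π/4) = √(2)·x^4/3 - 2·√(2)·x^3/3 - √(2)·x^2 + √(2)·x + √(2)/2 + O(x^5).
The coefficient of x^4 is √(2)/3.

Final answer: √(2)/3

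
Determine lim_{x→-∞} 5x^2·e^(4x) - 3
The product is a 0·∞ indeterminate form at x → -∞.
Rewrite the product as 5x^2 / e^(-4x) (an ∞/∞ form) and apply L'Hôpital, or use the standard hierarchy e^(4|x|) ≫ |x^2| as x → -∞.
The indeterminate product → 0, so the limit = -3.

Final answer: -3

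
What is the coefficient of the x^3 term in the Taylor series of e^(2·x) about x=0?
Expand to order 3: e^(2·x) = 4·x^3/3 + 2·x^2 + 2·x + 1 + O(x^4).
The coefficient of x^3 is 4/3.

Final answer: 4/3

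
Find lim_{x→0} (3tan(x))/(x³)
Both numerator and denominator → 0 as x → 0; this is a 0/0 indeterminate form.
Expand each to leading order near x = 0: numerator ~ 3·x, denominator ~ x^3.
The limit of the ratio is ∞.

Final answer: ∞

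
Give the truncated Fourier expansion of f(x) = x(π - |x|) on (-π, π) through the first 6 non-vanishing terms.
8·sin(x)/π + 8·sin(3·x)/(27·π) + 8·sin(5·x)/(125·π) + 8·sin(7·x)/(343·π) + 8·sin(9·x)/(729·π) + 8·sin(11·x)/(1331·π)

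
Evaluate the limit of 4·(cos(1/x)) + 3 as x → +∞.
Evaluate the dominant behaviour as x → +∞; each term tends to a finite value or vanishes.
Limit = 7.

Final answer: 7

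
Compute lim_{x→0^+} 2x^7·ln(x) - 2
The product is a 0·∞ indeterminate form at x → 0⁺.
Rewrite the product as 2·ln(x) / x^(-7) and apply L'Hôpital, or use the standard hierarchy x^(-7) ≫ |ln x| as x → 0⁺.
The indeterminate product → 0, so the limit = -2.

Final answer: -2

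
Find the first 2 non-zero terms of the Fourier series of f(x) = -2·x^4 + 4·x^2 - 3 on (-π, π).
(-112 + 16·π^2)·cos(x) - 2·π^4/5 - 3 + 4·π^2/3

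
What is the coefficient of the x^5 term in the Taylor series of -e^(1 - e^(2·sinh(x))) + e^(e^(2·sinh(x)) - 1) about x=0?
Expand to order 5: -e^(1 - e^(2·sinh(x))) + e^(e^(2·sinh(x)) - 1) = 171·x^5/10 + 32·x^4/3 + 6·x^3 + 4·x^2 + 4·x + O(x^6).
The coefficient of x^5 is 171/10.

Final answer: 171/10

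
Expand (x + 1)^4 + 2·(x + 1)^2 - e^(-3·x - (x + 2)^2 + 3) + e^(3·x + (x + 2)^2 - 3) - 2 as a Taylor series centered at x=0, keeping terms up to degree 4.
x^4·(-1825·e^(-1)/24 + 1 + 3001·e/24) + x^3·(4 + 301·e^(-1)/6 + 385·e/6) + x^2·(-47·e^(-1)/2 + 8 + 51·e/2) + x·(7·e^(-1) + 8 + 7·e) - e^(-1) + 1 + e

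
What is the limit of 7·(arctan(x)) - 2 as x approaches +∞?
Evaluate the dominant behaviour as x → +∞; each term tends to a finite value or vanishes.
Limit = -2 + 7·π/2.

Final answer: -2 + 7·π/2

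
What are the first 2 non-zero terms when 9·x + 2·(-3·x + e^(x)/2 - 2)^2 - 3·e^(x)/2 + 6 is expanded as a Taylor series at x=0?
45·x/2 + 9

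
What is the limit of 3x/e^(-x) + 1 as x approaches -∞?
The quotient is an ∞/∞ indeterminate form as x → -∞.
Compare growth rates of the dominant terms (exponentials ≫ polynomials ≫ logarithms), or apply L'Hôpital's rule; the quotient → 0.
Adding the constant: 0 + 1 = 1. Limit = 1.

Final answer: 1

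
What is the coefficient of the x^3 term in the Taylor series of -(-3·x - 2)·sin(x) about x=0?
Expand to order 3: -(-3·x - 2)·sin(x) = -x^3/3 + 3·x^2 + 2·x + O(x^4).
The coefficient of x^3 is -1/3.

Final answer: -1/3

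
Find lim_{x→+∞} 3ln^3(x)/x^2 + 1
The quotient is an ∞/∞ indeterminate form as x → +∞.
The polynomial denominator x^2 dominates the logarithmic numerator (any positive power of x ≫ ln^3(x) as x → ∞), so the quotient → 0.
Adding the constant: 0 + 1 = 1. Limit = 1.

Final answer: 1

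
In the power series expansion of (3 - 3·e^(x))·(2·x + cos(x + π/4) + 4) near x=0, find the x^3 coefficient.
Expand to order 3: (3 - 3·e^(x))·(2·x + cos(x + π/4) + 4) = x^3·(-5 + 5·√(2)/4) + x^2·(-12 + 3·√(2)/4) + x·(-12 - 3·√(2)/2) + O(x^4).
The coefficient of x^3 is -5 + 5·√(2)/4.

Final answer: -5 + 5·√(2)/4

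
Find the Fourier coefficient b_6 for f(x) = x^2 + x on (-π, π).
b_6 = (1/π) ∫_{-π}^{π} f(x)·sin(6x) dx.
Evaluate the integral (use parity and integration by parts as needed): b_6 = -1/3.

Final answer: -1/3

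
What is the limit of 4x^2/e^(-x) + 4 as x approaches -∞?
The quotient is an ∞/∞ indeterminate form as x → -∞.
Compare growth rates of the dominant terms (exponentials ≫ polynomials ≫ logarithms), or apply L'Hôpital's rule; the quotient → 0.
Adding the constant: 0 + 4 = 4. Limit = 4.

Final answer: 4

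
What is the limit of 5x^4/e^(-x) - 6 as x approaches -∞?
The quotient is an ∞/∞ indeterminate form as x → -∞.
Compare growth rates of the dominant terms (exponentials ≫ polynomials ≫ logarithms), or apply L'Hôpital's rule; the quotient → 0.
Adding the constant: 0 - 6 = -6. Limit = -6.

Final answer: -6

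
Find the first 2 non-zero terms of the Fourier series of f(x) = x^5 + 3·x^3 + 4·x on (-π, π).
(-34·π^2 + 2·π^4 + 212)·sin(x) + (-π^4 - 7 + 2·π^2)·sin(2·x)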